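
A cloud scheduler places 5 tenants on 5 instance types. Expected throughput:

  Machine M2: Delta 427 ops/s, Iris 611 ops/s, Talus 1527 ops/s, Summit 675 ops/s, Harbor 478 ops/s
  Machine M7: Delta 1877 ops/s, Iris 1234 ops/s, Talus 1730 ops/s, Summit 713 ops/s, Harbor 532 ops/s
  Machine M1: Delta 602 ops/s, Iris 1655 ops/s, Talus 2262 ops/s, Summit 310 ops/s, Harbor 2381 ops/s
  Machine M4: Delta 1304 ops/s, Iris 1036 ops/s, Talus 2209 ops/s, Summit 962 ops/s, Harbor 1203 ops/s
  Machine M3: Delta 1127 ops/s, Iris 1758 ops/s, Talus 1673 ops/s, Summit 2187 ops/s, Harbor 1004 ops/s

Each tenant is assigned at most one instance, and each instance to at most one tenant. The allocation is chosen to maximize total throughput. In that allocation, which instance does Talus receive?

Talus receives Machine M4.

Optimal: Delta→Machine M7 (1877 ops/s), Iris→Machine M2 (611 ops/s), Talus→Machine M4 (2209 ops/s), Summit→Machine M3 (2187 ops/s), Harbor→Machine M1 (2381 ops/s) — total 1877+611+2209+2187+2381 = 9265 ops/s.
Row-greedy (each tenant in turn takes its best remaining instance) gives 7337 ops/s, worse by 1928.
Talus's own top instance is Machine M1 (2262 ops/s), but forcing Talus→Machine M1 and reassigning the rest optimally gives only 8140 ops/s — worse by 1125.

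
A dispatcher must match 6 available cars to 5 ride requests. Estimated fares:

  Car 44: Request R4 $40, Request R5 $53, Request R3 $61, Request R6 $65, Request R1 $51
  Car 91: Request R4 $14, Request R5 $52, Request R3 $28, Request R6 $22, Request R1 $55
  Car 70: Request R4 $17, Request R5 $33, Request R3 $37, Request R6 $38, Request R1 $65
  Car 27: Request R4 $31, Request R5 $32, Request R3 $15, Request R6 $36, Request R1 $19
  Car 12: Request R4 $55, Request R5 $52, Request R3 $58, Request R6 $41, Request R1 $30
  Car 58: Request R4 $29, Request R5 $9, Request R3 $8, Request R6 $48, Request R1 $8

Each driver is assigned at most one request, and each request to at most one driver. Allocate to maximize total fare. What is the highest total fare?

This is a one-to-one assignment (maximum-weight bipartite matching).
Optimal: Car 12→Request R4 ($55), Car 91→Request R5 ($52), Car 44→Request R3 ($61), Car 58→Request R6 ($48), Car 70→Request R1 ($65) — total 55+52+61+48+65 = $281.
Row-greedy (each driver in turn takes its best remaining request) gives $244, worse by 37.

Max total: $281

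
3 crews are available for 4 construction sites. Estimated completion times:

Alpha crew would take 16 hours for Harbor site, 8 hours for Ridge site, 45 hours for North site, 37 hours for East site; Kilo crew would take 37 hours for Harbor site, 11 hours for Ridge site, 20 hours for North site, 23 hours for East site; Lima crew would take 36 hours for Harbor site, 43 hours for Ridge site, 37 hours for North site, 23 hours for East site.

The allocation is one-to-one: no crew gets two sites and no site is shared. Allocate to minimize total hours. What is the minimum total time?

Min total: 50 hours

Optimal: Alpha crew→Harbor site (16 hours), Kilo crew→Ridge site (11 hours), Lima crew→East site (23 hours) — total 16+11+23 = 50 hours.
Row-greedy (each crew in turn takes its cheapest remaining site) gives 51 hours, worse by 1.
Next-best assignment: Alpha crew→Ridge site, Kilo crew→North site, Lima crew→East site = 51 hours.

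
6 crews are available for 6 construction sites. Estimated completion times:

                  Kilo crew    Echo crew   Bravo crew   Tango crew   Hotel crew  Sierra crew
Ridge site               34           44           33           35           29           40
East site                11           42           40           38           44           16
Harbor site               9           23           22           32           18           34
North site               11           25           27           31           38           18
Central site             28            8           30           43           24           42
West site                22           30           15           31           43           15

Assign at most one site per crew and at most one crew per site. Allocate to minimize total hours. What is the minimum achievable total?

This is the linear assignment problem.
Optimal: Kilo crew→North site (11 hours), Echo crew→Central site (8 hours), Bravo crew→West site (15 hours), Tango crew→Ridge site (35 hours), Hotel crew→Harbor site (18 hours), Sierra crew→East site (16 hours) — total 11+8+15+35+18+16 = 103 hours.
Next-best assignment: Kilo crew→East site, Echo crew→Central site, Bravo crew→West site, Tango crew→Ridge site, Hotel crew→Harbor site, Sierra crew→North site = 105 hours.

Min total: 103 hours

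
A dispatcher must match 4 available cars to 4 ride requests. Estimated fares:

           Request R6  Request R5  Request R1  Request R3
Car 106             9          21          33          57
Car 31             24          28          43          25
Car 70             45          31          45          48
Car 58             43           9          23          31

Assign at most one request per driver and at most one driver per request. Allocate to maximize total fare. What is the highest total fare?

Optimal: Car 106→Request R3 ($57), Car 31→Request R1 ($43), Car 70→Request R5 ($31), Car 58→Request R6 ($43) — total 57+43+31+43 = $174.
Next-best assignment: Car 106→Request R3, Car 31→Request R5, Car 70→Request R1, Car 58→Request R6 = $173.
No other one-to-one assignment exceeds $174.

Maximum total: $174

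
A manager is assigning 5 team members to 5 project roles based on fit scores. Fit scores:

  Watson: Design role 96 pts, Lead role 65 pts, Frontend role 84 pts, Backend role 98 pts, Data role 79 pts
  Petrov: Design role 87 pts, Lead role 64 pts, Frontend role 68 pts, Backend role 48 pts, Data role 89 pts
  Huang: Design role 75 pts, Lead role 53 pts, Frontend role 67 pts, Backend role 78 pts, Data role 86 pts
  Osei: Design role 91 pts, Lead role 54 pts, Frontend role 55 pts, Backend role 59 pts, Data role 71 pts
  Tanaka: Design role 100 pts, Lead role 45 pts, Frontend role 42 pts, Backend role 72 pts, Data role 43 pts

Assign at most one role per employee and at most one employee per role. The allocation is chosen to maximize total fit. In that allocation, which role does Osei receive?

Osei receives Lead role.

Treat this as an assignment problem: match each employee to one role.
Optimal: Watson→Backend role (98 pts), Petrov→Data role (89 pts), Huang→Frontend role (67 pts), Osei→Lead role (54 pts), Tanaka→Design role (100 pts) — total 98+89+67+54+100 = 408 pts.
Row-greedy (each employee in turn takes its best remaining role) gives 362 pts, worse by 46.
Every other assignment is strictly worse.
Osei's own top role is Design role (91 pts), but forcing Osei→Design role and reassigning the rest optimally gives only 397 pts — worse by 11.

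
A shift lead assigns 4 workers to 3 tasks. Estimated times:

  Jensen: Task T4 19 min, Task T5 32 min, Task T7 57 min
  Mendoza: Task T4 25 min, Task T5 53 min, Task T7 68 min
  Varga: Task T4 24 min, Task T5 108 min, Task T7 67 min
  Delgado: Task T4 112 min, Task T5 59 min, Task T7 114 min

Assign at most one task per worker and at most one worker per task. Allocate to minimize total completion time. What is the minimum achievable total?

Min total: 124 min

This is the linear assignment problem.
Optimal: Mendoza→Task T4 (25 min), Jensen→Task T5 (32 min), Varga→Task T7 (67 min) — total 25+32+67 = 124 min.
Row-greedy (each worker in turn takes its cheapest remaining task) gives 139 min, worse by 15.
Swapping Mendoza↔Jensen (Mendoza→Task T5 53 min, Jensen→Task T4 19 min) adds 15.
No other one-to-one assignment undercuts 124 min.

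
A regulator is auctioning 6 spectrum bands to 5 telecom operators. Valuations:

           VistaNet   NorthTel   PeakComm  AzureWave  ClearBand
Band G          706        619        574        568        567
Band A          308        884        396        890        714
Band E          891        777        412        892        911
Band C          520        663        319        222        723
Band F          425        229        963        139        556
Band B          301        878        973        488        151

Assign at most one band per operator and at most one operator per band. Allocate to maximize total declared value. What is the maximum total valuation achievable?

Maximum total: $4348M

Optimal: VistaNet→Band G ($706M), NorthTel→Band B ($878M), PeakComm→Band F ($963M), AzureWave→Band A ($890M), ClearBand→Band E ($911M) — total 706+878+963+890+911 = $4348M.
Max-entry greedy (repeatedly take the single best remaining cell) gives $4143M, worse by 205.
Checked against all permutations: $4348M is optimal.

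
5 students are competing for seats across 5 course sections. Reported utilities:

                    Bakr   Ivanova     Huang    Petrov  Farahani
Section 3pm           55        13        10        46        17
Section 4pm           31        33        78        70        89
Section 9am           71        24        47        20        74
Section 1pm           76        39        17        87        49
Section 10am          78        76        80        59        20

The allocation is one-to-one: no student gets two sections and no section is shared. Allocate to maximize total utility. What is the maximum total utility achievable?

Optimal: Bakr→Section 3pm (55 points), Ivanova→Section 10am (76 points), Huang→Section 4pm (78 points), Petrov→Section 1pm (87 points), Farahani→Section 9am (74 points) — total 55+76+78+87+74 = 370 points.
Max-entry greedy (repeatedly take the single best remaining cell) gives 340 points, worse by 30.
Next-best assignment: Bakr→Section 3pm, Ivanova→Section 10am, Huang→Section 9am, Petrov→Section 1pm, Farahani→Section 4pm = 354 points.

Max total: 370 points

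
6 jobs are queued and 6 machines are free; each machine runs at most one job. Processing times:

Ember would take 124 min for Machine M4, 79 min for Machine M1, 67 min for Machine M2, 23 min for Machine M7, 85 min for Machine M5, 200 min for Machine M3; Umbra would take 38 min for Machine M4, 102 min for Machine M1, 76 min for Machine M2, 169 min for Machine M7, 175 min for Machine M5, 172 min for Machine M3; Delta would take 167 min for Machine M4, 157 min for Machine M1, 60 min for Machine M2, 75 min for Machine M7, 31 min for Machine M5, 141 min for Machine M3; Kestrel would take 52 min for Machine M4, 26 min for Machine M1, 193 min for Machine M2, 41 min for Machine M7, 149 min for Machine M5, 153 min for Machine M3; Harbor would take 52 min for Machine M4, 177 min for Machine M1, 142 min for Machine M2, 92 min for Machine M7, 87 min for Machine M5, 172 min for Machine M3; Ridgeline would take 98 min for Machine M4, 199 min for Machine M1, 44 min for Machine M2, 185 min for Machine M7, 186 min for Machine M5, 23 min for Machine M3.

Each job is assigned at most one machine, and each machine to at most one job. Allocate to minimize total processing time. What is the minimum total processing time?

Optimal: Ember→Machine M7 (23 min), Umbra→Machine M2 (76 min), Delta→Machine M5 (31 min), Kestrel→Machine M1 (26 min), Harbor→Machine M4 (52 min), Ridgeline→Machine M3 (23 min) — total 23+76+31+26+52+23 = 231 min.
Row-greedy (each job in turn takes its cheapest remaining machine) gives 283 min, worse by 52.
Next-best assignment: Ember→Machine M7, Umbra→Machine M4, Delta→Machine M2, Kestrel→Machine M1, Harbor→Machine M5, Ridgeline→Machine M3 = 257 min.
Swapping Ridgeline↔Delta (Ridgeline→Machine M5 186 min, Delta→Machine M3 141 min) adds 273.

Min total: 231 min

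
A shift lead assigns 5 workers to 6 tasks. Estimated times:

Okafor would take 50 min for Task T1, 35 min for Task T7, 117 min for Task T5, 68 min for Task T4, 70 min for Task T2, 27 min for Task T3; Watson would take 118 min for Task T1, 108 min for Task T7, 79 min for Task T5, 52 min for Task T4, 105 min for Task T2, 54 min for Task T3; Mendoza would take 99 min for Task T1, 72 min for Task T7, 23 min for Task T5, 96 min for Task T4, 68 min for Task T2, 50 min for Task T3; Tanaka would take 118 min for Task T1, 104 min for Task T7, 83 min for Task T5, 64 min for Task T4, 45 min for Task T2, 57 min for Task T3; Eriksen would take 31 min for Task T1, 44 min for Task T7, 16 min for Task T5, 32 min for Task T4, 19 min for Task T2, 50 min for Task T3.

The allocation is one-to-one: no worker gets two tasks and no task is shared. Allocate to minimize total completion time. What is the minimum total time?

Minimum total: 178 min

This is the linear assignment problem.
Optimal: Okafor→Task T3 (27 min), Watson→Task T4 (52 min), Mendoza→Task T5 (23 min), Tanaka→Task T2 (45 min), Eriksen→Task T1 (31 min) — total 27+52+23+45+31 = 178 min.
Min-entry greedy (repeatedly take the single cheapest remaining cell) gives 212 min, worse by 34.
Swapping Okafor↔Watson (Okafor→Task T4 68 min, Watson→Task T3 54 min) adds 43.
Every other assignment is strictly worse.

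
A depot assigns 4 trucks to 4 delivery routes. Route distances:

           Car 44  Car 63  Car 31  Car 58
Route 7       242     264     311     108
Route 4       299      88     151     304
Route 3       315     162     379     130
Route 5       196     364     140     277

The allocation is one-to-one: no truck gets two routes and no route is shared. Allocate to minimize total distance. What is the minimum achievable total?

Minimum total: 600 km

This is a one-to-one assignment (minimum-cost bipartite matching).
Optimal: Car 44→Route 7 (242 km), Car 63→Route 4 (88 km), Car 31→Route 5 (140 km), Car 58→Route 3 (130 km) — total 242+88+140+130 = 600 km.
Min-entry greedy (repeatedly take the single cheapest remaining cell) gives 651 km, worse by 51.
Next-best assignment: Car 44→Route 5, Car 63→Route 3, Car 31→Route 4, Car 58→Route 7 = 617 km.
No other one-to-one assignment undercuts 600 km.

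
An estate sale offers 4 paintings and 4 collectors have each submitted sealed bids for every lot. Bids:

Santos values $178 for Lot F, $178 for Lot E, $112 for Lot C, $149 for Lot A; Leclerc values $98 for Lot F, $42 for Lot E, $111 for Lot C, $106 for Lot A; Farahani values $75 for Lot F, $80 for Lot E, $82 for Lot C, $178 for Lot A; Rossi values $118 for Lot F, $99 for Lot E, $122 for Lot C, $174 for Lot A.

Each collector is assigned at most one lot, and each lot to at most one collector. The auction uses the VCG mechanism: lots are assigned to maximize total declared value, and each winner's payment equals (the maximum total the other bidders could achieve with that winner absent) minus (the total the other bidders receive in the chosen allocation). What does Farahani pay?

Efficient allocation: Santos→Lot E ($178), Leclerc→Lot C ($111), Farahani→Lot A ($178), Rossi→Lot F ($118); total welfare W = $585.
Farahani receives Lot A at value $178, so the others get W − 178 = $407.
Without Farahani: best allocation of the remaining 3 bidders over all 4 lots is Santos→Lot F ($178), Leclerc→Lot C ($111), Rossi→Lot A ($174), total $463.
VCG payment = (others' best without Farahani) − (others' welfare with Farahani) = 463 − 407 = $56.

Farahani pays $56.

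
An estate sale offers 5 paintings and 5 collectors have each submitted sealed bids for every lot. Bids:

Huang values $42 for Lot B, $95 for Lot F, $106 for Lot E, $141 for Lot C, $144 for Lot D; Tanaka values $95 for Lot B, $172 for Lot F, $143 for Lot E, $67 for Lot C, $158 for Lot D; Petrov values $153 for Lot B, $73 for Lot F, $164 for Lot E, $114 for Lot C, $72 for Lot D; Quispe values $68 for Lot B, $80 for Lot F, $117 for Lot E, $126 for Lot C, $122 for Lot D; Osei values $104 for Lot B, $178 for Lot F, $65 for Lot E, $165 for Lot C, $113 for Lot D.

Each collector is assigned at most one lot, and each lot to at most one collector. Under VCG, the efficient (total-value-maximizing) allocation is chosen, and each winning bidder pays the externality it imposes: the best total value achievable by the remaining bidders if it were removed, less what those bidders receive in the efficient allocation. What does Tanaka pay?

Efficient allocation: Huang→Lot D ($144), Tanaka→Lot F ($172), Petrov→Lot B ($153), Quispe→Lot E ($117), Osei→Lot C ($165); total welfare W = $751.
Tanaka receives Lot F at value $172, so the others get W − 172 = $579.
Without Tanaka: best allocation of the remaining 4 bidders over all 5 lots is Huang→Lot D ($144), Petrov→Lot E ($164), Quispe→Lot C ($126), Osei→Lot F ($178), total $612.
VCG payment = (others' best without Tanaka) − (others' welfare with Tanaka) = 612 − 579 = $33.

Tanaka pays $33.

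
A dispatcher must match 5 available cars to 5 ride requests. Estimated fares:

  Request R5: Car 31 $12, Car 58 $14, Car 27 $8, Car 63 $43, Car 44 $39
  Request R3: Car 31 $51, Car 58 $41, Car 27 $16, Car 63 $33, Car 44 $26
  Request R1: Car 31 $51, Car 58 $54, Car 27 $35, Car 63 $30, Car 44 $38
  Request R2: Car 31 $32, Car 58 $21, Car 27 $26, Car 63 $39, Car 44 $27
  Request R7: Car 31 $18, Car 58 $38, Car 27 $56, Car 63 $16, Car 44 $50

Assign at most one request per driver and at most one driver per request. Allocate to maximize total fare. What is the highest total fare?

Max total: $239

Treat this as an assignment problem: match each driver to one request.
Optimal: Car 31→Request R3 ($51), Car 58→Request R1 ($54), Car 27→Request R7 ($56), Car 63→Request R2 ($39), Car 44→Request R5 ($39) — total 51+54+56+39+39 = $239.
Swapping Car 27↔Car 31 (Car 27→Request R3 $16, Car 31→Request R7 $18) loses 73.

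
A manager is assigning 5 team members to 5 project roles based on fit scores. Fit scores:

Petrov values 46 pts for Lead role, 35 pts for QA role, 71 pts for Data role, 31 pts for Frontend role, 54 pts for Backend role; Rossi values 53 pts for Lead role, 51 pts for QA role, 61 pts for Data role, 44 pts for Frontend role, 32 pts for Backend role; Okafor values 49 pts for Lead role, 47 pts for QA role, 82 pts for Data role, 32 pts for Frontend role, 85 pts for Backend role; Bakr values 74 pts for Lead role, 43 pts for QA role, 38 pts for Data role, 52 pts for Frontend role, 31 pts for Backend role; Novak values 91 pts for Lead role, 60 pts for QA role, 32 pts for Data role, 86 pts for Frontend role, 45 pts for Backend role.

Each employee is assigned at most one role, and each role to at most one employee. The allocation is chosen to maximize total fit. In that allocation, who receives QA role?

Rossi receives QA role.

This is the linear assignment problem.
Optimal: Petrov→Data role (71 pts), Rossi→QA role (51 pts), Okafor→Backend role (85 pts), Bakr→Lead role (74 pts), Novak→Frontend role (86 pts) — total 71+51+85+74+86 = 367 pts.
Row-greedy (each employee in turn takes its best remaining role) gives 321 pts, worse by 46.
No other one-to-one assignment exceeds 367 pts.
Rossi's own top role is Data role (61 pts), but forcing Rossi→Data role and reassigning the rest optimally gives only 341 pts — worse by 26.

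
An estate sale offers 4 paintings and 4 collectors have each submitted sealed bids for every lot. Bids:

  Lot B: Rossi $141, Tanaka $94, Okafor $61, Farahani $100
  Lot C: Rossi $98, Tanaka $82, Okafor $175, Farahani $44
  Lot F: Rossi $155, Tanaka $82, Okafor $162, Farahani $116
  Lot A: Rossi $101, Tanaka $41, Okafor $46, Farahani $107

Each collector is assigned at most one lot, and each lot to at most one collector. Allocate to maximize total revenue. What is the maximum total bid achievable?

Max total: $531

Treat this as an assignment problem: match each collector to one lot.
Optimal: Rossi→Lot F ($155), Tanaka→Lot B ($94), Okafor→Lot C ($175), Farahani→Lot A ($107) — total 155+94+175+107 = $531.
Column-greedy (each lot in turn goes to its best remaining collector) gives $473, worse by 58.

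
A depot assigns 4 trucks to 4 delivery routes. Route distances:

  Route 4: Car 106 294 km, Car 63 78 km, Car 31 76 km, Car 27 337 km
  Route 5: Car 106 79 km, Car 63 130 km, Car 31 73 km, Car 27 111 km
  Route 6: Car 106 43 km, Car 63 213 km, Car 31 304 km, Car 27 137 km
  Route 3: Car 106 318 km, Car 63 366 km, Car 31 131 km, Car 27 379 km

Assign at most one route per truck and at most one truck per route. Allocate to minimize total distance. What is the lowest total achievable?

Minimum total: 363 km

Optimal: Car 106→Route 6 (43 km), Car 63→Route 4 (78 km), Car 31→Route 3 (131 km), Car 27→Route 5 (111 km) — total 43+78+131+111 = 363 km.
Min-entry greedy (repeatedly take the single cheapest remaining cell) gives 573 km, worse by 210.
Next-best assignment: Car 106→Route 5, Car 63→Route 4, Car 31→Route 3, Car 27→Route 6 = 425 km.
Checked against all permutations: 363 km is optimal.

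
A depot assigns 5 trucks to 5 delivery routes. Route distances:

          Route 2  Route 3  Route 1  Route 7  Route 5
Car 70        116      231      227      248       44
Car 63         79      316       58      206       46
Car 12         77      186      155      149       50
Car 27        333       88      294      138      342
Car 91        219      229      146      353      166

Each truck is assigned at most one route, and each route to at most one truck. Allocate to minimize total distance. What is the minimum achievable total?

Optimal: Car 70→Route 5 (44 km), Car 63→Route 2 (79 km), Car 12→Route 7 (149 km), Car 27→Route 3 (88 km), Car 91→Route 1 (146 km) — total 44+79+149+88+146 = 506 km.
Row-greedy (each truck in turn takes its cheapest remaining route) gives 620 km, worse by 114.
Next-best assignment: Car 70→Route 2, Car 63→Route 5, Car 12→Route 7, Car 27→Route 3, Car 91→Route 1 = 545 km.

Minimum total: 506 km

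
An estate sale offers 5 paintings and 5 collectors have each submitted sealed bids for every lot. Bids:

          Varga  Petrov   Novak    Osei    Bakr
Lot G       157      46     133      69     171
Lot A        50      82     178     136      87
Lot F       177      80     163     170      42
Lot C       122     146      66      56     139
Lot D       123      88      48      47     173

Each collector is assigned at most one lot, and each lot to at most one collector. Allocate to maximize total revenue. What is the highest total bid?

This is a one-to-one assignment (maximum-weight bipartite matching).
Optimal: Varga→Lot G ($157), Petrov→Lot C ($146), Novak→Lot A ($178), Osei→Lot F ($170), Bakr→Lot D ($173) — total 157+146+178+170+173 = $824.
Row-greedy (each collector in turn takes its best remaining lot) gives $743, worse by 81.
Checked against all permutations: $824 is optimal.

Maximum total: $824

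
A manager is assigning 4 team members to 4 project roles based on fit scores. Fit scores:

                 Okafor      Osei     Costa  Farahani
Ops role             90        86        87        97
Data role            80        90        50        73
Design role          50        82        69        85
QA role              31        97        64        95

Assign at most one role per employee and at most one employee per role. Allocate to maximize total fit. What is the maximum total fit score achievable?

Maximum total: 349 pts

Optimal: Okafor→Data role (80 pts), Osei→QA role (97 pts), Costa→Ops role (87 pts), Farahani→Design role (85 pts) — total 80+97+87+85 = 349 pts.
Max-entry greedy (repeatedly take the single best remaining cell) gives 343 pts, worse by 6.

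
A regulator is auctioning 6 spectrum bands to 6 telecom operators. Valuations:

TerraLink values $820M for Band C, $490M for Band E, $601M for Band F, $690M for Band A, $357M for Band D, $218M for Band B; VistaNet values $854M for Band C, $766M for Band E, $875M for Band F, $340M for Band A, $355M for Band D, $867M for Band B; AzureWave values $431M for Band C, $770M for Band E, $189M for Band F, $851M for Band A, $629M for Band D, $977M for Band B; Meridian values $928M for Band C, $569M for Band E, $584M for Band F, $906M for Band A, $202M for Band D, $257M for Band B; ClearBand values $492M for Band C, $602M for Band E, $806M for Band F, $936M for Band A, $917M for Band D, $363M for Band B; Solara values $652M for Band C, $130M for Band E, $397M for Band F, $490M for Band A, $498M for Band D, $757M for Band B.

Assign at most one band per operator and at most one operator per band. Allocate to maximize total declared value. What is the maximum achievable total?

Optimal: TerraLink→Band C ($820M), VistaNet→Band F ($875M), AzureWave→Band E ($770M), Meridian→Band A ($906M), ClearBand→Band D ($917M), Solara→Band B ($757M) — total 820+875+770+906+917+757 = $5045M.
Column-greedy (each band in turn goes to its best remaining operator) gives $4225M, worse by 820.

Maximum total: $5045M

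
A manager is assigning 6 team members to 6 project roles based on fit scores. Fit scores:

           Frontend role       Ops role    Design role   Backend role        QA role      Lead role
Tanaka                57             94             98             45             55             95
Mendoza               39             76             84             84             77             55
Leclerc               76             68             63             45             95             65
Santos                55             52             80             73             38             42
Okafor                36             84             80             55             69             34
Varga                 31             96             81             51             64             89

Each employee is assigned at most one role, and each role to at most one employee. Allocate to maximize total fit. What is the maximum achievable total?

Max total: 505 pts

This is the linear assignment problem.
Optimal: Tanaka→Design role (98 pts), Mendoza→Backend role (84 pts), Leclerc→QA role (95 pts), Santos→Frontend role (55 pts), Okafor→Ops role (84 pts), Varga→Lead role (89 pts) — total 98+84+95+55+84+89 = 505 pts.
Column-greedy (each role in turn goes to its best remaining employee) gives 465 pts, worse by 40.
Checked against all permutations: 505 pts is optimal.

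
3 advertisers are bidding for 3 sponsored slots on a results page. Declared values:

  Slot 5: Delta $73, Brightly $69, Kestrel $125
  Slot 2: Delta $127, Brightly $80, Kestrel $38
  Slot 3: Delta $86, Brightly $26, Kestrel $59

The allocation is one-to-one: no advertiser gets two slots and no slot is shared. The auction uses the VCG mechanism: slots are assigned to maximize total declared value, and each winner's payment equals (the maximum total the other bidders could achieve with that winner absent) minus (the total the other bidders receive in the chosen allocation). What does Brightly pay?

Efficient allocation: Delta→Slot 3 ($86), Brightly→Slot 2 ($80), Kestrel→Slot 5 ($125); total welfare W = $291.
Brightly receives Slot 2 at value $80, so the others get W − 80 = $211.
Without Brightly: best allocation of the remaining 2 bidders over all 3 slots is Delta→Slot 2 ($127), Kestrel→Slot 5 ($125), total $252.
VCG payment = (others' best without Brightly) − (others' welfare with Brightly) = 252 − 211 = $41.

Brightly pays $41.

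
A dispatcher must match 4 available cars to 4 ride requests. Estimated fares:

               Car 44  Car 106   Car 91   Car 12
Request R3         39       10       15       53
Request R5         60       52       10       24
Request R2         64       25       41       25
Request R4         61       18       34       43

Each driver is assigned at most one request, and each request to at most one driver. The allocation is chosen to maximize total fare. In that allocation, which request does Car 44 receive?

Car 44 receives Request R4.

Optimal: Car 44→Request R4 ($61), Car 106→Request R5 ($52), Car 91→Request R2 ($41), Car 12→Request R3 ($53) — total 61+52+41+53 = $207.
Next-best assignment: Car 44→Request R2, Car 106→Request R5, Car 91→Request R4, Car 12→Request R3 = $203.
Checked against all permutations: $207 is optimal.
Car 44's own top request is Request R2 ($64), but forcing Car 44→Request R2 and reassigning the rest optimally gives only $203 — worse by 4.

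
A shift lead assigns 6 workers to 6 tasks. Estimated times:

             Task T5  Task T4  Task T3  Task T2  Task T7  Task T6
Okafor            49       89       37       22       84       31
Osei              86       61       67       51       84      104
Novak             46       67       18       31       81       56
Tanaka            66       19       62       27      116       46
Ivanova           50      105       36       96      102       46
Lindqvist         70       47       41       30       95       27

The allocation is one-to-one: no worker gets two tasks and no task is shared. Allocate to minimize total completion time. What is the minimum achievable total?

Min total: 220 min

Optimal: Okafor→Task T2 (22 min), Osei→Task T7 (84 min), Novak→Task T3 (18 min), Tanaka→Task T4 (19 min), Ivanova→Task T5 (50 min), Lindqvist→Task T6 (27 min) — total 22+84+18+19+50+27 = 220 min.
Column-greedy (each task in turn goes to its cheapest remaining worker) gives 234 min, worse by 14.
Next-best assignment: Okafor→Task T6, Osei→Task T7, Novak→Task T3, Tanaka→Task T4, Ivanova→Task T5, Lindqvist→Task T2 = 232 min.
Every other assignment is strictly worse.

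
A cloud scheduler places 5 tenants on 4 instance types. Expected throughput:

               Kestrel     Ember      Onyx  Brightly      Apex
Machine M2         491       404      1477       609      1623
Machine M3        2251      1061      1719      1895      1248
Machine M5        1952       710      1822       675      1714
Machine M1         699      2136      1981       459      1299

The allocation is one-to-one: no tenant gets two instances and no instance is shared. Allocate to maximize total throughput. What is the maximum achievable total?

Max total: 7832 ops/s

Optimal: Apex→Machine M2 (1623 ops/s), Kestrel→Machine M3 (2251 ops/s), Onyx→Machine M5 (1822 ops/s), Ember→Machine M1 (2136 ops/s) — total 1623+2251+1822+2136 = 7832 ops/s.
Row-greedy (each tenant in turn takes its best remaining instance) gives 6818 ops/s, worse by 1014.
Swapping Kestrel↔Onyx (Kestrel→Machine M5 1952 ops/s, Onyx→Machine M3 1719 ops/s) loses 402.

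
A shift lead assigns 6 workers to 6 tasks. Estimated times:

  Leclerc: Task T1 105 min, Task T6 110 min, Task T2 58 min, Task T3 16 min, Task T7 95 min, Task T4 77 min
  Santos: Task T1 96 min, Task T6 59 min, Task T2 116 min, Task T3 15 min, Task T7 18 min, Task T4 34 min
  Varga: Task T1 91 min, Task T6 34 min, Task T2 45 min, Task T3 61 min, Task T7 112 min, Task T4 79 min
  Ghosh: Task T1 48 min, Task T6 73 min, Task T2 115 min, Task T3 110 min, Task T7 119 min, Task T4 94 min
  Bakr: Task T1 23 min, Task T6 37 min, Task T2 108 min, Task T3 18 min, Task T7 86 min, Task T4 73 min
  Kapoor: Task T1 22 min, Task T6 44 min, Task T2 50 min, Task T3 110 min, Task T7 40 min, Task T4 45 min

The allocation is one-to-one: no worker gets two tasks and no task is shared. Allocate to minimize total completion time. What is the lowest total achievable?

Treat this as an assignment problem: match each worker to one task.
Optimal: Leclerc→Task T3 (16 min), Santos→Task T7 (18 min), Varga→Task T2 (45 min), Ghosh→Task T1 (48 min), Bakr→Task T6 (37 min), Kapoor→Task T4 (45 min) — total 16+18+45+48+37+45 = 209 min.
Min-entry greedy (repeatedly take the single cheapest remaining cell) gives 321 min, worse by 112.
Swapping Santos↔Ghosh (Santos→Task T1 96 min, Ghosh→Task T7 119 min) adds 149.
No other one-to-one assignment undercuts 209 min.

Minimum total: 209 min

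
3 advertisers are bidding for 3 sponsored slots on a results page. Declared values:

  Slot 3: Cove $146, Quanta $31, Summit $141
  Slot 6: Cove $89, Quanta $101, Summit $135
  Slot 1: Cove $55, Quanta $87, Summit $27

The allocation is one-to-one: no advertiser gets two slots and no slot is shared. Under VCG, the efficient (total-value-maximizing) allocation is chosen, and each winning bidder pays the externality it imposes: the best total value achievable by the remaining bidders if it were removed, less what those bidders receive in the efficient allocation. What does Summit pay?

Summit pays $14.

Efficient allocation: Cove→Slot 3 ($146), Quanta→Slot 1 ($87), Summit→Slot 6 ($135); total welfare W = $368.
Summit receives Slot 6 at value $135, so the others get W − 135 = $233.
Without Summit: best allocation of the remaining 2 bidders over all 3 slots is Cove→Slot 3 ($146), Quanta→Slot 6 ($101), total $247.
VCG payment = (others' best without Summit) − (others' welfare with Summit) = 247 − 233 = $14.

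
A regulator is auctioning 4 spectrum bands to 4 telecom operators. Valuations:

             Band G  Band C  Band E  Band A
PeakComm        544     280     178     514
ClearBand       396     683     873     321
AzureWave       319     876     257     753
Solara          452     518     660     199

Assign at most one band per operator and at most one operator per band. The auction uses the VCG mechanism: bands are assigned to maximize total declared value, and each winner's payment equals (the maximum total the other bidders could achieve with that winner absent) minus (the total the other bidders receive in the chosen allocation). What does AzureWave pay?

Efficient allocation: PeakComm→Band A ($514M), ClearBand→Band E ($873M), AzureWave→Band C ($876M), Solara→Band G ($452M); total welfare W = $2715M.
AzureWave receives Band C at value $876M, so the others get W − 876 = $1839M.
Without AzureWave: best allocation of the remaining 3 bidders over all 4 bands is PeakComm→Band G ($544M), ClearBand→Band E ($873M), Solara→Band C ($518M), total $1935M.
VCG payment = (others' best without AzureWave) − (others' welfare with AzureWave) = 1935 − 1839 = $96M.

AzureWave pays $96M.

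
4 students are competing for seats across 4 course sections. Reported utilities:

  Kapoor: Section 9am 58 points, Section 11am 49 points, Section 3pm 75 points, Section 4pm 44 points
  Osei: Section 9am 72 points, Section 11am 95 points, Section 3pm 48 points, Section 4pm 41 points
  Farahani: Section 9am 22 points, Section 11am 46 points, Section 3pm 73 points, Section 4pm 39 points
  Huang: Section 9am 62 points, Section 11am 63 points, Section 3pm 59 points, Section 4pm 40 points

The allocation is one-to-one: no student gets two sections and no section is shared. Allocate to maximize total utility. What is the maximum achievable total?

Maximum total: 274 points

Optimal: Kapoor→Section 4pm (44 points), Osei→Section 11am (95 points), Farahani→Section 3pm (73 points), Huang→Section 9am (62 points) — total 44+95+73+62 = 274 points.
Column-greedy (each section in turn goes to its best remaining student) gives 249 points, worse by 25.
Checked against all permutations: 274 points is optimal.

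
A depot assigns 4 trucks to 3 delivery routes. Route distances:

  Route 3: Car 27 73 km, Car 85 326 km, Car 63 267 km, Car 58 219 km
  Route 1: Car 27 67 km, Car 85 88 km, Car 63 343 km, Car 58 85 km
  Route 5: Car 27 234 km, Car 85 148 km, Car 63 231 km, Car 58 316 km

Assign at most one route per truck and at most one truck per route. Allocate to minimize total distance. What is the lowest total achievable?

Minimum total: 306 km

This is the linear assignment problem.
Optimal: Car 27→Route 3 (73 km), Car 58→Route 1 (85 km), Car 85→Route 5 (148 km) — total 73+85+148 = 306 km.
Min-entry greedy (repeatedly take the single cheapest remaining cell) gives 434 km, worse by 128.
Next-best assignment: Car 27→Route 3, Car 58→Route 1, Car 63→Route 5 = 389 km.
Every other assignment is strictly worse.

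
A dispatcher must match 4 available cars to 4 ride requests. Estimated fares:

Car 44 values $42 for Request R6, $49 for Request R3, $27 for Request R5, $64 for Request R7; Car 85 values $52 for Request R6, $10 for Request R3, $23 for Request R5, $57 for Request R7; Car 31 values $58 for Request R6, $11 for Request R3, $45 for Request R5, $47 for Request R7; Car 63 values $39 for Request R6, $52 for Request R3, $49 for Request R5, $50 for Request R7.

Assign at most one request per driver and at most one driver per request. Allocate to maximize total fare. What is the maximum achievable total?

Optimal: Car 44→Request R3 ($49), Car 85→Request R7 ($57), Car 31→Request R6 ($58), Car 63→Request R5 ($49) — total 49+57+58+49 = $213.
Max-entry greedy (repeatedly take the single best remaining cell) gives $197, worse by 16.
No other one-to-one assignment exceeds $213.

Maximum total: $213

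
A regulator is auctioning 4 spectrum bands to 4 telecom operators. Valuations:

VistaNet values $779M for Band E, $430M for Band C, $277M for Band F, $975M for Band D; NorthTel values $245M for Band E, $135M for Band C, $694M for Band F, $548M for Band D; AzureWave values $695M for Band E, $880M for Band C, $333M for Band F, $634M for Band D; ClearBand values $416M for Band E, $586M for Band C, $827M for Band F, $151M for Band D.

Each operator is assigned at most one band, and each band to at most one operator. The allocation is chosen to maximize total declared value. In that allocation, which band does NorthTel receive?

Optimal: VistaNet→Band E ($779M), NorthTel→Band D ($548M), AzureWave→Band C ($880M), ClearBand→Band F ($827M) — total 779+548+880+827 = $3034M.
Max-entry greedy (repeatedly take the single best remaining cell) gives $2927M, worse by 107.
Next-best assignment: VistaNet→Band D, NorthTel→Band F, AzureWave→Band C, ClearBand→Band E = $2965M.
Swapping NorthTel↔AzureWave (NorthTel→Band C $135M, AzureWave→Band D $634M) loses 659.
No other one-to-one assignment exceeds $3034M.
NorthTel's own top band is Band F ($694M), but forcing NorthTel→Band F and reassigning the rest optimally gives only $2965M — worse by 69.

NorthTel receives Band D.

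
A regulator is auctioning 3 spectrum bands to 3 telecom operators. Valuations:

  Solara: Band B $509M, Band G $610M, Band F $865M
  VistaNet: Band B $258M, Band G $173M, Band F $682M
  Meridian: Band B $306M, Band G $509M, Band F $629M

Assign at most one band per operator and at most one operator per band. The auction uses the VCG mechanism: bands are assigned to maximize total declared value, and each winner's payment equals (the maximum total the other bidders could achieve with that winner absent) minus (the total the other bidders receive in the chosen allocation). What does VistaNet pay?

Efficient allocation: Solara→Band B ($509M), VistaNet→Band F ($682M), Meridian→Band G ($509M); total welfare W = $1700M.
VistaNet receives Band F at value $682M, so the others get W − 682 = $1018M.
Without VistaNet: best allocation of the remaining 2 bidders over all 3 bands is Solara→Band F ($865M), Meridian→Band G ($509M), total $1374M.
VCG payment = (others' best without VistaNet) − (others' welfare with VistaNet) = 1374 − 1018 = $356M.

VistaNet pays $356M.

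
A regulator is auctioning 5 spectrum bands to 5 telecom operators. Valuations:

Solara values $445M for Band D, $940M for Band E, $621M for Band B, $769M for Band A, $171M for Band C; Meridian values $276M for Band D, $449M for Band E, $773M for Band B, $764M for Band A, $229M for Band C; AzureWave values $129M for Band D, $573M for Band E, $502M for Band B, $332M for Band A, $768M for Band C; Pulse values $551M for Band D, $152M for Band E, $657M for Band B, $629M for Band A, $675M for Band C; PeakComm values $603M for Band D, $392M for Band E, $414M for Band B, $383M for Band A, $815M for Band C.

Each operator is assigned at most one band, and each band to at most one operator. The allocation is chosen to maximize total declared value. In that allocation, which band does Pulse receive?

This is the linear assignment problem.
Optimal: Solara→Band E ($940M), Meridian→Band A ($764M), AzureWave→Band C ($768M), Pulse→Band B ($657M), PeakComm→Band D ($603M) — total 940+764+768+657+603 = $3732M.
Max-entry greedy (repeatedly take the single best remaining cell) gives $3286M, worse by 446.
Swapping Solara↔Meridian (Solara→Band A $769M, Meridian→Band E $449M) loses 486.
Pulse's own top band is Band C ($675M), but forcing Pulse→Band C and reassigning the rest optimally gives only $3484M — worse by 248.

Pulse receives Band B.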